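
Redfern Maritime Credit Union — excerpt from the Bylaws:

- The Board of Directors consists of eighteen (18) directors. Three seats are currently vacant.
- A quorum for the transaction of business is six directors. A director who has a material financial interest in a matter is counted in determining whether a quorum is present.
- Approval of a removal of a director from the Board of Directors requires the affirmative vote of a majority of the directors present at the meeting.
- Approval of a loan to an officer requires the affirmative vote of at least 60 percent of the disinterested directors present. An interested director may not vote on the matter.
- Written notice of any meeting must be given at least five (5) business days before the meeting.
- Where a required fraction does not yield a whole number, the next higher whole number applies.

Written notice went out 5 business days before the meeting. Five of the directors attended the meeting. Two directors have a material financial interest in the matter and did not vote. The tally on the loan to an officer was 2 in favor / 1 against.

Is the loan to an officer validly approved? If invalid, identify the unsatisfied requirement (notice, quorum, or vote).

Invalid — quorum requirement not satisfied.

Notice: 5 business days given; 5 required (5 ≥ 5). Satisfied.
Quorum: 5 present (interested directors count toward quorum); quorum is 6. Not satisfied.
Vote: the loan to an officer requires three-fifths of the disinterested directors present (5 − 2 = 3). 3/5 of 3 = 1.80, rounded up to 2, so 2 affirmative votes are needed; 2 voted in favor. Satisfied. (Moot — without a quorum no business can be validly transacted.)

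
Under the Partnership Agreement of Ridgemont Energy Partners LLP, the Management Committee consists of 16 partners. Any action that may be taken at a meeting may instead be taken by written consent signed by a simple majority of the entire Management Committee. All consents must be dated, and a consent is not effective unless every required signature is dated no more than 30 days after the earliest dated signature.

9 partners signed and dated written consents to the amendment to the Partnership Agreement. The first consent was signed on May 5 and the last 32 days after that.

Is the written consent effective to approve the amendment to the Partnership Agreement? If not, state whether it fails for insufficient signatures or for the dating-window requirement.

Not effective — dating-window requirement not satisfied.

Signatures required: a simple majority of 16 — a majority of 16 is 9, so 9 needed; 9 signed. Sufficient.
Dating window: the latest signature is 32 days after the earliest; the limit is 30 days. Outside the window.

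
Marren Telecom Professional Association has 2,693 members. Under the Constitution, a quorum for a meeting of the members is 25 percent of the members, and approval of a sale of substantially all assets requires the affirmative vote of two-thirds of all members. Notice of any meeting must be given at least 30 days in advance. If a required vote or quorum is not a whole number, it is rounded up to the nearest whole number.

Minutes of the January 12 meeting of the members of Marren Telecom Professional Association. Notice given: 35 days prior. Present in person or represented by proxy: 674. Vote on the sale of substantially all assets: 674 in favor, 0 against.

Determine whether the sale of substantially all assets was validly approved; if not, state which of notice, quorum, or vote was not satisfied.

Notice: 35 days given; 30 required. Satisfied.
Quorum: 25% of 2,693 = 673.25, rounded up to 674; 674 present. Satisfied.
Vote: requires two-thirds of all members (2,693); 2/3 of 2693 = 1795.33, rounded up to 1796, so 1,796 needed; 674 in favor. Not satisfied.

Invalid — vote requirement not satisfied.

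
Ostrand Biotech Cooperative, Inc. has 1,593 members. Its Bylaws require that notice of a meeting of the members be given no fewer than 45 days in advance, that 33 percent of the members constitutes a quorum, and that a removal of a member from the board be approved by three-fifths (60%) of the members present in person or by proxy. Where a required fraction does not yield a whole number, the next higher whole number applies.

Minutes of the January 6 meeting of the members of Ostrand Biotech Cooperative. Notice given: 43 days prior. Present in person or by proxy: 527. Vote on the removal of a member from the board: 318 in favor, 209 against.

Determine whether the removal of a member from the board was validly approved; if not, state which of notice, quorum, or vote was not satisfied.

Notice: 43 days given; 45 required. Not satisfied.
Quorum: 33% of 1,593 = 525.69, rounded up to 526; 527 present. Satisfied.
Vote: requires three-fifths of those present (527); 3/5 of 527 = 316.20, rounded up to 317, so 317 needed; 318 in favor. Satisfied.

Invalid — notice requirement not satisfied.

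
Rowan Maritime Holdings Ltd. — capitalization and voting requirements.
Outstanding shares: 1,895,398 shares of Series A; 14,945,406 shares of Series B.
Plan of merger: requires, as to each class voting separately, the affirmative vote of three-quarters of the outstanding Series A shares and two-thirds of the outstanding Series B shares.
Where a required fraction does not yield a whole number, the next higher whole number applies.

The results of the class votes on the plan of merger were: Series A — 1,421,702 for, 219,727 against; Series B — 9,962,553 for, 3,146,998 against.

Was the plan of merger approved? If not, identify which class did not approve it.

Series A: 3/4 of 1895398 = 1421548.50, rounded up to 1421549; 1,421,549 required, 1,421,702 in favor — approved.
Series B: 2/3 of 14945406 = 9963604; 9,963,604 required, 9,962,553 in favor — not approved.

Not approved — the Series B shares did not give the required vote.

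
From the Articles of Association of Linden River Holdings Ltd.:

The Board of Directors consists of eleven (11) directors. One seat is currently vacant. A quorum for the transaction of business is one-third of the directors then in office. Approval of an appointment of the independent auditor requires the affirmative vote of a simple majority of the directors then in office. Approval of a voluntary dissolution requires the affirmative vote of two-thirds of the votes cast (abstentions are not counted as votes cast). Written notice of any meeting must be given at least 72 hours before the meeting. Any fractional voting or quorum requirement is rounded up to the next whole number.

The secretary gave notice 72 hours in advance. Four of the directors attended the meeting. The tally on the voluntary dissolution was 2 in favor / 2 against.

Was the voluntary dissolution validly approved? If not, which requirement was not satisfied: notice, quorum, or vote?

Notice: 72 hours given; 72 required (72 ≥ 72). Satisfied.
Quorum: 4 present; quorum is 4. Satisfied.
Vote: the voluntary dissolution requires two-thirds of the votes cast (4). 2/3 of 4 = 2.67, rounded up to 3, so 3 affirmative votes are needed; 2 voted in favor. Not satisfied.

Invalid — vote requirement not satisfied.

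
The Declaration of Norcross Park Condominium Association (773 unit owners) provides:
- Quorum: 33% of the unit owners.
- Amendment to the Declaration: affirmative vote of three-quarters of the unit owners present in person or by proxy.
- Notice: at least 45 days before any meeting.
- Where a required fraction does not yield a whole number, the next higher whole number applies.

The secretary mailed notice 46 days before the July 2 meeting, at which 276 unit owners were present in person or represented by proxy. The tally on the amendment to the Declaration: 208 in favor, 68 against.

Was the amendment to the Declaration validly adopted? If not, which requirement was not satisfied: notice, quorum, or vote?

Notice: 46 days given; 45 required. Satisfied.
Quorum: 33% of 773 = 255.09, rounded up to 256; 276 present. Satisfied.
Vote: requires three-fourths of those present (276); 3/4 of 276 = 207, so 207 needed; 208 in favor. Satisfied.

Valid — all requirements satisfied.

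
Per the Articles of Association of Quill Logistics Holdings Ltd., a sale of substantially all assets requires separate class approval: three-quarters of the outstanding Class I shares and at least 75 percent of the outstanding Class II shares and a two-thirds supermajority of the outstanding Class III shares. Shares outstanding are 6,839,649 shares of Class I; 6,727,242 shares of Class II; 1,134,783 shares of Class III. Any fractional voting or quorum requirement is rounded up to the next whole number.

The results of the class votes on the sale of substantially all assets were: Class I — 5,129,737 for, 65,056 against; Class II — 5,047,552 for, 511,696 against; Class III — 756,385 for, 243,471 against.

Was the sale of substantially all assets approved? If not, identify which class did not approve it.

Not approved — the Class III shares did not give the required vote.

Class I: 3/4 of 6839649 = 5129736.75, rounded up to 5129737; 5,129,737 required, 5,129,737 in favor — approved.
Class II: 3/4 of 6727242 = 5045431.50, rounded up to 5045432; 5,045,432 required, 5,047,552 in favor — approved.
Class III: 2/3 of 1134783 = 756522; 756,522 required, 756,385 in favor — not approved.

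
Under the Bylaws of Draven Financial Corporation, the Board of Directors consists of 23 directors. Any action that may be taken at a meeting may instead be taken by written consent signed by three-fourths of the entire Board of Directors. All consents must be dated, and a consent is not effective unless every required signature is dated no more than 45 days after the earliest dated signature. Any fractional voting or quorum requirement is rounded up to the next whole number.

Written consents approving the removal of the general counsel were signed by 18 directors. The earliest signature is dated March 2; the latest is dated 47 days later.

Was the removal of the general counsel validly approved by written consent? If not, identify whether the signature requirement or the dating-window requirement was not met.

Not effective — dating-window requirement not satisfied.

Signatures required: three-fourths of 23 — 3/4 of 23 = 17.25, rounded up to 18, so 18 needed; 18 signed. Sufficient.
Dating window: the latest signature is 47 days after the earliest; the limit is 45 days. Outside the window.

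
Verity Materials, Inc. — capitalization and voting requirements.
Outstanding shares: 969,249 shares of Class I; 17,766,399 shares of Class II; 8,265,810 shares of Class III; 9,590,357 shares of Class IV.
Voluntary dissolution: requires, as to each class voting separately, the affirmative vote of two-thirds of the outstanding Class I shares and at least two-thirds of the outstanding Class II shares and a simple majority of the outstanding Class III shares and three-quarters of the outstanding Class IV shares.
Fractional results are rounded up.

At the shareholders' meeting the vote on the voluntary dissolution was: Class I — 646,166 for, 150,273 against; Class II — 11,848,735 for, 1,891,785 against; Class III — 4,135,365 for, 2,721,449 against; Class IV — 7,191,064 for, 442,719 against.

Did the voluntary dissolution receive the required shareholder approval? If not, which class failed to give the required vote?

Class I: 2/3 of 969249 = 646166; 646,166 required, 646,166 in favor — approved.
Class II: 2/3 of 17766399 = 11844266; 11,844,266 required, 11,848,735 in favor — approved.
Class III: a majority of 8265810 is 4132906; 4,132,906 required, 4,135,365 in favor — approved.
Class IV: 3/4 of 9590357 = 7192767.75, rounded up to 7192768; 7,192,768 required, 7,191,064 in favor — not approved.

Not approved — the Class IV shares did not give the required vote.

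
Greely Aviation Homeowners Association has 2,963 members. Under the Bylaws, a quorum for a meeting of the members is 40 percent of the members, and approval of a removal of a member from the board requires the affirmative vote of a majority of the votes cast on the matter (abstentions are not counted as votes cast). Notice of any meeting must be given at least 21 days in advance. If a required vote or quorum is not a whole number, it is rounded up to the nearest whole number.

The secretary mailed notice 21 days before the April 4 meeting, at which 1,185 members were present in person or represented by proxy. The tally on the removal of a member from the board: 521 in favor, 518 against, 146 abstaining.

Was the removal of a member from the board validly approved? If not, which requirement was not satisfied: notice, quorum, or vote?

Invalid — quorum requirement not satisfied.

Notice: 21 days given; 21 required. Satisfied.
Quorum: 40% of 2,963 = 1,185.20, rounded up to 1,186; 1,185 present. Not satisfied.
Vote: requires a majority of the votes cast (1,185 − 146 abstaining = 1,039); a majority of 1039 is 520, so 520 needed; 521 in favor. Satisfied.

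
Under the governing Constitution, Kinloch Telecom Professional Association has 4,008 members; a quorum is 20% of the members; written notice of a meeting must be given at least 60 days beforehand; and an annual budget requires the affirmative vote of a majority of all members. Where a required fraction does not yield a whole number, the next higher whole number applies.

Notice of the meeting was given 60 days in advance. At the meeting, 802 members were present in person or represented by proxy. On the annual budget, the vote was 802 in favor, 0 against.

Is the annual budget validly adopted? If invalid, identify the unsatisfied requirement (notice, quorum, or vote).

Invalid — vote requirement not satisfied.

Notice: 60 days given; 60 required. Satisfied.
Quorum: 20% of 4,008 = 801.60, rounded up to 802; 802 present. Satisfied.
Vote: requires a majority of all members (4,008); a majority of 4008 is 2005, so 2,005 needed; 802 in favor. Not satisfied.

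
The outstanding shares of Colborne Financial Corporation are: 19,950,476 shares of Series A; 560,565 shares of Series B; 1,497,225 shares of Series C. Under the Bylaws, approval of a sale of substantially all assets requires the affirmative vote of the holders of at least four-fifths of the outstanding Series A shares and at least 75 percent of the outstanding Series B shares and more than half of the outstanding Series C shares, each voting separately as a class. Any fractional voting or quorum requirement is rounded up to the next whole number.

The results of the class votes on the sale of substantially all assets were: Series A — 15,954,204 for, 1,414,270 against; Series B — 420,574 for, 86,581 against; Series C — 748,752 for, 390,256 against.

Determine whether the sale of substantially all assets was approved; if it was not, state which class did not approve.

Not approved — the Series A shares did not give the required vote.

Series A: 4/5 of 19950476 = 15960380.80, rounded up to 15960381; 15,960,381 required, 15,954,204 in favor — not approved.
Series B: 3/4 of 560565 = 420423.75, rounded up to 420424; 420,424 required, 420,574 in favor — approved.
Series C: a majority of 1497225 is 748613; 748,613 required, 748,752 in favor — approved.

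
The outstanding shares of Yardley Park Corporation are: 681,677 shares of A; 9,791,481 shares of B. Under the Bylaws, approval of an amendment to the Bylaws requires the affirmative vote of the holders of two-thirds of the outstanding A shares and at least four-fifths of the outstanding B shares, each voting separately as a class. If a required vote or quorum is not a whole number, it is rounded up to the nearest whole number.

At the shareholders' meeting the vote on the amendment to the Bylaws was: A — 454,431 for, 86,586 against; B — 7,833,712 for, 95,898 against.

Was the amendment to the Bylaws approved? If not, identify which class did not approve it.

A: 2/3 of 681677 = 454451.33, rounded up to 454452; 454,452 required, 454,431 in favor — not approved.
B: 4/5 of 9791481 = 7833184.80, rounded up to 7833185; 7,833,185 required, 7,833,712 in favor — approved.

Not approved — the A shares did not give the required vote.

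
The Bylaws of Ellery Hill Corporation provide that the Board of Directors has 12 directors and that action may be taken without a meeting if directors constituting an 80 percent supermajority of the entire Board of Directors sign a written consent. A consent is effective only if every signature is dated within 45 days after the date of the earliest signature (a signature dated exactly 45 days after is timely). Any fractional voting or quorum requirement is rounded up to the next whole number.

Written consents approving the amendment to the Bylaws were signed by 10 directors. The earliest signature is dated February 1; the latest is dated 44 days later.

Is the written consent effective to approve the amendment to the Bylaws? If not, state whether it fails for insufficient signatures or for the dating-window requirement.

Effective — both the signature and dating-window requirements are satisfied.

Signatures required: an 80 percent supermajority of 12 — 4/5 of 12 = 9.60, rounded up to 10, so 10 needed; 10 signed. Sufficient.
Dating window: the latest signature is 44 days after the earliest; the limit is 45 days. Within the window.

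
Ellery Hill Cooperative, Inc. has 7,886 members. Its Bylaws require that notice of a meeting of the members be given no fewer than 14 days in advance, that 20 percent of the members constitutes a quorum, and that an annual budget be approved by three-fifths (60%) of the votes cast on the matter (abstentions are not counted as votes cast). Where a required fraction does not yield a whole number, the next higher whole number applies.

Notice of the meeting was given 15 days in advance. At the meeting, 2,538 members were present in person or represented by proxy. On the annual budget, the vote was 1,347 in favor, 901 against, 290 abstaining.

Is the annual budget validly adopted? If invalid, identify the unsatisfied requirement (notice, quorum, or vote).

Invalid — vote requirement not satisfied.

Notice: 15 days given; 14 required. Satisfied.
Quorum: 20% of 7,886 = 1,577.20, rounded up to 1,578; 2,538 present. Satisfied.
Vote: requires three-fifths of the votes cast (2,538 − 290 abstaining = 2,248); 3/5 of 2248 = 1348.80, rounded up to 1349, so 1,349 needed; 1,347 in favor. Not satisfied.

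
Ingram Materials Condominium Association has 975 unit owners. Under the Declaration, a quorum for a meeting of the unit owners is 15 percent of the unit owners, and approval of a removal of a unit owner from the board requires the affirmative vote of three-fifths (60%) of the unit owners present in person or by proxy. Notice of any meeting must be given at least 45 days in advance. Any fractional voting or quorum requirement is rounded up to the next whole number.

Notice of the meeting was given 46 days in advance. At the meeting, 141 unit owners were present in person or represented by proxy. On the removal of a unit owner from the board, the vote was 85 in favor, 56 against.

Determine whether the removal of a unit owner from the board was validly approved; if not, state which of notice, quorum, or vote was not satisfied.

Invalid — quorum requirement not satisfied.

Notice: 46 days given; 45 required. Satisfied.
Quorum: 15% of 975 = 146.25, rounded up to 147; 141 present. Not satisfied.
Vote: requires three-fifths of those present (141); 3/5 of 141 = 84.60, rounded up to 85, so 85 needed; 85 in favor. Satisfied.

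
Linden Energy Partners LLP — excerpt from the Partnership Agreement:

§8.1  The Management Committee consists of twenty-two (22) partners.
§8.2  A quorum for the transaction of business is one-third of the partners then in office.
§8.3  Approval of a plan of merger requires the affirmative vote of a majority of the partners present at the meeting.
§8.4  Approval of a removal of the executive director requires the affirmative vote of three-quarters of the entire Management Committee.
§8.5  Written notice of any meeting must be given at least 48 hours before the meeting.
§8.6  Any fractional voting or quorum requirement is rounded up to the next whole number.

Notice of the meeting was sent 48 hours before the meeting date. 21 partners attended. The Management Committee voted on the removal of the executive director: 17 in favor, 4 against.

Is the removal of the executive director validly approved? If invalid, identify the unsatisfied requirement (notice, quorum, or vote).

Notice: 48 hours given; 48 required (48 ≥ 48). Satisfied.
Quorum: 21 present; quorum is 8. Satisfied.
Vote: the removal of the executive director requires three-fourths of the entire Management Committee (22). 3/4 of 22 = 16.50, rounded up to 17, so 17 affirmative votes are needed; 17 voted in favor. Satisfied.

Valid — all requirements satisfied.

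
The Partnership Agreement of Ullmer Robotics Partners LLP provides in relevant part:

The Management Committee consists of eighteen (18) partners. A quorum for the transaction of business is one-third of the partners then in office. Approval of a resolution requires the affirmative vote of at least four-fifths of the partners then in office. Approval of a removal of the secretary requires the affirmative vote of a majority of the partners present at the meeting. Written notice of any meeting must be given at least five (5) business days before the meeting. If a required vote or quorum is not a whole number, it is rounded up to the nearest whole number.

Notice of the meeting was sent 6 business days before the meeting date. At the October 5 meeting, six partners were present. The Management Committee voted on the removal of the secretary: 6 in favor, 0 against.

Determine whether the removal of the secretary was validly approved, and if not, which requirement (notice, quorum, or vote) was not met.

Notice: 6 business days given; 5 required (6 ≥ 5). Satisfied.
Quorum: 6 present; quorum is 6. Satisfied.
Vote: the removal of the secretary requires a majority of the partners present (6). A majority of 6 is 4, so 4 affirmative votes are needed; 6 voted in favor. Satisfied.

Valid — all requirements satisfied.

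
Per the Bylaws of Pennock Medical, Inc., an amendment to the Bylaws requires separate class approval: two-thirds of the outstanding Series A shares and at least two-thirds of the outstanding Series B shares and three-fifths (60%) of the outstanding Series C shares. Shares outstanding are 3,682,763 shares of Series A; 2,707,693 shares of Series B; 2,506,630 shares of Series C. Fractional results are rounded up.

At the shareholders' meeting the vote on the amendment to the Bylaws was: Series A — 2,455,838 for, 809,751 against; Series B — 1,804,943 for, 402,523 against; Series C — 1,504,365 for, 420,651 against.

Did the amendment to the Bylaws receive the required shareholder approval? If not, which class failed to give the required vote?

Not approved — the Series B shares did not give the required vote.

Series A: 2/3 of 3682763 = 2455175.33, rounded up to 2455176; 2,455,176 required, 2,455,838 in favor — approved.
Series B: 2/3 of 2707693 = 1805128.67, rounded up to 1805129; 1,805,129 required, 1,804,943 in favor — not approved.
Series C: 3/5 of 2506630 = 1503978; 1,503,978 required, 1,504,365 in favor — approved.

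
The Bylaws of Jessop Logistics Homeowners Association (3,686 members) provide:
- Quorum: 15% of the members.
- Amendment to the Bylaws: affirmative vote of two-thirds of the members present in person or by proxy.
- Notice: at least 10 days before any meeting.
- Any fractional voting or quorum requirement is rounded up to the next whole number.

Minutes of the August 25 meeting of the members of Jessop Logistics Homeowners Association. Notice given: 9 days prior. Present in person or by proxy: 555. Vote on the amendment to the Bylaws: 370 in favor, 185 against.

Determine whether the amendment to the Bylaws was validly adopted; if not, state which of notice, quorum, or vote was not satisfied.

Notice: 9 days given; 10 required. Not satisfied.
Quorum: 15% of 3,686 = 552.90, rounded up to 553; 555 present. Satisfied.
Vote: requires two-thirds of those present (555); 2/3 of 555 = 370, so 370 needed; 370 in favor. Satisfied.

Invalid — notice requirement not satisfied.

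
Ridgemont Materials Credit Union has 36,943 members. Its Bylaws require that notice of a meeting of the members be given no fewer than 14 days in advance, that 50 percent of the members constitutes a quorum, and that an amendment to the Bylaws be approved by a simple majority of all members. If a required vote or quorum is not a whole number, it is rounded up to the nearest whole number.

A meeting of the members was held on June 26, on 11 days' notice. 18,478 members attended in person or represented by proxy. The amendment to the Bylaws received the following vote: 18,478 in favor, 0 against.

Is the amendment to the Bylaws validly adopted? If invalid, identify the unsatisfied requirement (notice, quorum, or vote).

Notice: 11 days given; 14 required. Not satisfied.
Quorum: 50% of 36,943 = 18,471.50, rounded up to 18,472; 18,478 present. Satisfied.
Vote: requires a majority of all members (36,943); a majority of 36943 is 18472, so 18,472 needed; 18,478 in favor. Satisfied.

Invalid — notice requirement not satisfied.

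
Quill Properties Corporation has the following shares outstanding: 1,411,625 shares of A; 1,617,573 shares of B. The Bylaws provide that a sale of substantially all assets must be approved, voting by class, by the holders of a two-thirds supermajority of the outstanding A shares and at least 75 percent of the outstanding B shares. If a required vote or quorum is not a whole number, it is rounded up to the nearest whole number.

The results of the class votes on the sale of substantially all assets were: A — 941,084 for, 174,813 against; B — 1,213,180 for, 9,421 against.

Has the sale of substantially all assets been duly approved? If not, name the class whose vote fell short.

A: 2/3 of 1411625 = 941083.33, rounded up to 941084; 941,084 required, 941,084 in favor — approved.
B: 3/4 of 1617573 = 1213179.75, rounded up to 1213180; 1,213,180 required, 1,213,180 in favor — approved.

Approved — every class gave the required vote.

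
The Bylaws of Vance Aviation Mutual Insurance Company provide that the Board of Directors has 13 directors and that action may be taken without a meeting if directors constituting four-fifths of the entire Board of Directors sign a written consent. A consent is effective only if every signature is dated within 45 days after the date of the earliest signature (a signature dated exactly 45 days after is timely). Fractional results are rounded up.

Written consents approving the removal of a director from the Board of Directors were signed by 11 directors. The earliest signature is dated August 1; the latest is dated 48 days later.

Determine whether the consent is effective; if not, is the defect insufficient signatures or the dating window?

Not effective — dating-window requirement not satisfied.

Signatures required: four-fifths of 13 — 4/5 of 13 = 10.40, rounded up to 11, so 11 needed; 11 signed. Sufficient.
Dating window: the latest signature is 48 days after the earliest; the limit is 45 days. Outside the window.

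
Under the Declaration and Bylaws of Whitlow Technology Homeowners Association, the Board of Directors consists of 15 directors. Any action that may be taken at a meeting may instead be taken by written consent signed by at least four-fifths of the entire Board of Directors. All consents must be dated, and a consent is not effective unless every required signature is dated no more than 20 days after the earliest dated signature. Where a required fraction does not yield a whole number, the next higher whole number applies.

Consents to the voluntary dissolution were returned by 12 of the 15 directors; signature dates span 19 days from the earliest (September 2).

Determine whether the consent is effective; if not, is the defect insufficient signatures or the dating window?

Signatures required: at least four-fifths of 15 — 4/5 of 15 = 12, so 12 needed; 12 signed. Sufficient.
Dating window: the latest signature is 19 days after the earliest; the limit is 20 days. Within the window.

Effective — both the signature and dating-window requirements are satisfied.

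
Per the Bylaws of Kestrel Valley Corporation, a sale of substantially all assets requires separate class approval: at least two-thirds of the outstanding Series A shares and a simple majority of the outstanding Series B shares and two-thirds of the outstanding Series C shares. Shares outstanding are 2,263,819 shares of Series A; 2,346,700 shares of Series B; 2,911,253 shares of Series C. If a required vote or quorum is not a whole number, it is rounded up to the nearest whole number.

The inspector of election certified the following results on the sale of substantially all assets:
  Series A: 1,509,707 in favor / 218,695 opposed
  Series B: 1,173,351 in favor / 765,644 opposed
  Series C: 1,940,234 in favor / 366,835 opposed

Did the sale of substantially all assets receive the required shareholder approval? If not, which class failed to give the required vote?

Series A: 2/3 of 2263819 = 1509212.67, rounded up to 1509213; 1,509,213 required, 1,509,707 in favor — approved.
Series B: a majority of 2346700 is 1173351; 1,173,351 required, 1,173,351 in favor — approved.
Series C: 2/3 of 2911253 = 1940835.33, rounded up to 1940836; 1,940,836 required, 1,940,234 in favor — not approved.

Not approved — the Series C shares did not give the required vote.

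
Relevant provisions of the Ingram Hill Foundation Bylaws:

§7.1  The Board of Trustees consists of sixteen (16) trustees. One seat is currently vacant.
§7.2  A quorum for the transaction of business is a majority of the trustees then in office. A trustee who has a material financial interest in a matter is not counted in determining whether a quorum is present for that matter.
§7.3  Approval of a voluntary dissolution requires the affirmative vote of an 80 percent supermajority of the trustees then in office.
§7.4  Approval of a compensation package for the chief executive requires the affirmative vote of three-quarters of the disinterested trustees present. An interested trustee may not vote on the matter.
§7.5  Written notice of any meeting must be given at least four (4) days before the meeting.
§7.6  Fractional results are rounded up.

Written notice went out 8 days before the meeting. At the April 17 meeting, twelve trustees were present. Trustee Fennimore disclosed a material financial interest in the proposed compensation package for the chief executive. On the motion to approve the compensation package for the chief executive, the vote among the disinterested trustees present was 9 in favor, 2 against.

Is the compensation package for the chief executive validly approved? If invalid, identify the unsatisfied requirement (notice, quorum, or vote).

Valid — all requirements satisfied.

Notice: 8 days given; 4 required (8 ≥ 4). Satisfied.
Quorum: 12 present, but the 1 interested trustee does not count, leaving 11. Quorum is 8. Satisfied.
Vote: the compensation package for the chief executive requires three-fourths of the disinterested trustees present (12 − 1 = 11). 3/4 of 11 = 8.25, rounded up to 9, so 9 affirmative votes are needed; 9 voted in favor. Satisfied.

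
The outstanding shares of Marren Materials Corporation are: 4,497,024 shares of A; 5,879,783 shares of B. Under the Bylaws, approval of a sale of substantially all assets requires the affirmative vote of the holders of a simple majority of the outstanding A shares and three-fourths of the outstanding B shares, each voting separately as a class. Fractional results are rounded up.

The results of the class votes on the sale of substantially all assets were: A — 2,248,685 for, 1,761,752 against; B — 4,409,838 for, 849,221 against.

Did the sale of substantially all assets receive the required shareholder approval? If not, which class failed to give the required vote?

A: a majority of 4497024 is 2248513; 2,248,513 required, 2,248,685 in favor — approved.
B: 3/4 of 5879783 = 4409837.25, rounded up to 4409838; 4,409,838 required, 4,409,838 in favor — approved.

Approved — every class gave the required vote.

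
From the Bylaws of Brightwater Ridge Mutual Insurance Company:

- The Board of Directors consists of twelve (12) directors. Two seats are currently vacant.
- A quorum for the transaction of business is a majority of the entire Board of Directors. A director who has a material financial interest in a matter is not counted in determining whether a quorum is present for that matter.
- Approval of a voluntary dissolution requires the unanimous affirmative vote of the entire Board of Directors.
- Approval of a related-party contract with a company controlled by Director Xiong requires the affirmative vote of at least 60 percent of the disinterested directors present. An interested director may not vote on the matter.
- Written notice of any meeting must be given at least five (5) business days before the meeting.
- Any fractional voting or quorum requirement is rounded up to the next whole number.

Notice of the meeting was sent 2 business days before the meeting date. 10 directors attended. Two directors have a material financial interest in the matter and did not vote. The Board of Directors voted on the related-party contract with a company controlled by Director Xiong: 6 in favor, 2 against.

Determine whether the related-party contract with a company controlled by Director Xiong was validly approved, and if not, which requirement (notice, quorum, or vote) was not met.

Invalid — notice requirement not satisfied.

Notice: 2 business days given; 5 required (2 < 5). Not satisfied.
Quorum: 10 present, but the 2 interested directors do not count, leaving 8. Quorum is 7. Satisfied.
Vote: the related-party contract with a company controlled by Director Xiong requires three-fifths of the disinterested directors present (10 − 2 = 8). 3/5 of 8 = 4.80, rounded up to 5, so 5 affirmative votes are needed; 6 voted in favor. Satisfied.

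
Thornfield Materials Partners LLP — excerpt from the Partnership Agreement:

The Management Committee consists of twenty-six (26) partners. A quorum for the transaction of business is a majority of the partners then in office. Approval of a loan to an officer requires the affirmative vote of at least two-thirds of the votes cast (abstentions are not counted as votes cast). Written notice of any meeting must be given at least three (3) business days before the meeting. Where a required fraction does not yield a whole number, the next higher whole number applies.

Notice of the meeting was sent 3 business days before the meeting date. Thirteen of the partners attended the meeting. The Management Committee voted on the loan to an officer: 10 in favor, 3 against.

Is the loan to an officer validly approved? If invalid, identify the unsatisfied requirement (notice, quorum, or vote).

Invalid — quorum requirement not satisfied.

Notice: 3 business days given; 3 required (3 ≥ 3). Satisfied.
Quorum: 13 present; quorum is 14. Not satisfied.
Vote: the loan to an officer requires two-thirds of the votes cast (13). 2/3 of 13 = 8.67, rounded up to 9, so 9 affirmative votes are needed; 10 voted in favor. Satisfied. (Moot — without a quorum no business can be validly transacted.)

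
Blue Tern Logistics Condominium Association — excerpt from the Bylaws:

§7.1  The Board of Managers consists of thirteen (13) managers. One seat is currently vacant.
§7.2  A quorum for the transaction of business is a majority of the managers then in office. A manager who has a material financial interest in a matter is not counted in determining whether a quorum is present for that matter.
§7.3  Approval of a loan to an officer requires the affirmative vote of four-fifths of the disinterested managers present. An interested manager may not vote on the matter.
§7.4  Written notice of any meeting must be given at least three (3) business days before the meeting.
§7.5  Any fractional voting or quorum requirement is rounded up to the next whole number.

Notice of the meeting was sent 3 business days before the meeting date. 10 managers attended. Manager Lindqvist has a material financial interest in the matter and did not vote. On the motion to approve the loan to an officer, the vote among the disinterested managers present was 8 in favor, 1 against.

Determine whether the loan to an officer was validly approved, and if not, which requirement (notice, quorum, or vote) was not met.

Valid — all requirements satisfied.

Notice: 3 business days given; 3 required (3 ≥ 3). Satisfied.
Quorum: 10 present, but the 1 interested manager does not count, leaving 9. Quorum is 7. Satisfied.
Vote: the loan to an officer requires four-fifths of the disinterested managers present (10 − 1 = 9). 4/5 of 9 = 7.20, rounded up to 8, so 8 affirmative votes are needed; 8 voted in favor. Satisfied.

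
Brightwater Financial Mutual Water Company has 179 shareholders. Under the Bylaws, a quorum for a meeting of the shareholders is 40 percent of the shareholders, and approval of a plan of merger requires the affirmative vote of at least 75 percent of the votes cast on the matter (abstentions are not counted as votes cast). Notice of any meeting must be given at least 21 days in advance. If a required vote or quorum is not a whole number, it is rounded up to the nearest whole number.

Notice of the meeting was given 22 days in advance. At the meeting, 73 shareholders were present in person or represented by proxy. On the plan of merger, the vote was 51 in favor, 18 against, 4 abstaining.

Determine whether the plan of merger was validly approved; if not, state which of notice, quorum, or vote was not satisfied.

Notice: 22 days given; 21 required. Satisfied.
Quorum: 40% of 179 = 71.60, rounded up to 72; 73 present. Satisfied.
Vote: requires three-fourths of the votes cast (73 − 4 abstaining = 69); 3/4 of 69 = 51.75, rounded up to 52, so 52 needed; 51 in favor. Not satisfied.

Invalid — vote requirement not satisfied.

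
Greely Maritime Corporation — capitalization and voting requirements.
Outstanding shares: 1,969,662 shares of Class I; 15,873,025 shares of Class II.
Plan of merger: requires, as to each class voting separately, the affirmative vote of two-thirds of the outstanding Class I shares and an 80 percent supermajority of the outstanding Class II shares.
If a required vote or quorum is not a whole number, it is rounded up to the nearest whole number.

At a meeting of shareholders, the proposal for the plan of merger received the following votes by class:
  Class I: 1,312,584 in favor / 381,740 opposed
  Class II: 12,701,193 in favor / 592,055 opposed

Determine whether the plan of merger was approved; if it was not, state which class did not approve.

Not approved — the Class I shares did not give the required vote.

Class I: 2/3 of 1969662 = 1313108; 1,313,108 required, 1,312,584 in favor — not approved.
Class II: 4/5 of 15873025 = 12698420; 12,698,420 required, 12,701,193 in favor — approved.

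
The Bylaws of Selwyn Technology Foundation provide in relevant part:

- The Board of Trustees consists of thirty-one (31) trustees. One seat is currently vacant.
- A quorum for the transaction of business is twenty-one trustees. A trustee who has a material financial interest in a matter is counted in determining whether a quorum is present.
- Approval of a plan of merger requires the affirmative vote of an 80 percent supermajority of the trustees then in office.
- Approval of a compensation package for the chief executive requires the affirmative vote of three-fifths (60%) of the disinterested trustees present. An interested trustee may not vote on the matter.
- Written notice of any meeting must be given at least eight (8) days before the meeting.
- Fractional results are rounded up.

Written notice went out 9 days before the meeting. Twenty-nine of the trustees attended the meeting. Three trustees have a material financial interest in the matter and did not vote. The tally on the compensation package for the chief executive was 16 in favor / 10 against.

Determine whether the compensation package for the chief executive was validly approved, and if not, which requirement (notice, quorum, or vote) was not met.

Valid — all requirements satisfied.

Notice: 9 days given; 8 required (9 ≥ 8). Satisfied.
Quorum: 29 present (interested trustees count toward quorum); quorum is 21. Satisfied.
Vote: the compensation package for the chief executive requires three-fifths of the disinterested trustees present (29 − 3 = 26). 3/5 of 26 = 15.60, rounded up to 16, so 16 affirmative votes are needed; 16 voted in favor. Satisfied.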